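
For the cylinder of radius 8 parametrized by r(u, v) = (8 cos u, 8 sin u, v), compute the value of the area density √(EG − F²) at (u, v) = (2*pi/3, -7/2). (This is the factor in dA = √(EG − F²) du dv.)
√(EG − F²)|_{(2*pi/3, -7/2)} = 8

E = 64, F = 0, G = 1, so EG − F² = 64. Taking the positive square root: √(EG − F²) = 8. At (u, v) = (2*pi/3, -7/2): 8.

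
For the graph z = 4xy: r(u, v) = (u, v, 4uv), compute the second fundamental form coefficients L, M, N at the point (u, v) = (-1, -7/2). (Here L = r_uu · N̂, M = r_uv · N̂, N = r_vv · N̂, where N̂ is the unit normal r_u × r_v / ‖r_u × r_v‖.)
L = 0;  M = 4*sqrt(213)/213;  N = 0

Compute the unit normal N̂(u, v) = (-4*v/sqrt(16*u^2 + 16*v^2 + 1), -4*u/sqrt(16*u^2 + 16*v^2 + 1), 1/sqrt(16*u^2 + 16*v^2 + 1)), and the second partials r_uu, r_uv, r_vv. Take dot products:
  L(u, v) = r_uu · N̂ = 0,
  M(u, v) = r_uv · N̂ = 4/sqrt(16*u^2 + 16*v^2 + 1),
  N(u, v) = r_vv · N̂ = 0.
Evaluating at (u, v) = (-1, -7/2):
  L = 0, M = 4*sqrt(213)/213, N = 0.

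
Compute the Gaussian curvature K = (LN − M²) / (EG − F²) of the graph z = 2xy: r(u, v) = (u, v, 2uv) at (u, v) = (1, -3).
K = -4/1681

Coefficients of the first fundamental form: E = 4*v^2 + 1, F = 4*u*v, G = 4*u^2 + 1.
Coefficients of the second fundamental form: L = 0, M = 2/sqrt(4*u^2 + 4*v^2 + 1), N = 0.
Assemble K = (LN − M²)/(EG − F²) = -4/(16*u^4 + 32*u^2*v^2 + 8*u^2 + 16*v^4 + 8*v^2 + 1). At (u, v) = (1, -3): K = -4/1681.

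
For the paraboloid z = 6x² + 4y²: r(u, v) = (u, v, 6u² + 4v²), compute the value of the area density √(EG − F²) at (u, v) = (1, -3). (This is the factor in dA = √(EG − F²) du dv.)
√(EG − F²)|_{(1, -3)} = sqrt(721)

E = 144*u^2 + 1, F = 96*u*v, G = 64*v^2 + 1, so EG − F² = 144*u^2 + 64*v^2 + 1. Taking the positive square root: √(EG − F²) = sqrt(144*u^2 + 64*v^2 + 1). At (u, v) = (1, -3): sqrt(721).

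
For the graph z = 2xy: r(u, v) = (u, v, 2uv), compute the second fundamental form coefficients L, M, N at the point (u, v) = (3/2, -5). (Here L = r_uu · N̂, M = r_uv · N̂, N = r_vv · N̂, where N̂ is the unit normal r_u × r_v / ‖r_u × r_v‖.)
L = 0;  M = sqrt(110)/55;  N = 0

Compute the unit normal N̂(u, v) = (-2*v/sqrt(4*u^2 + 4*v^2 + 1), -2*u/sqrt(4*u^2 + 4*v^2 + 1), 1/sqrt(4*u^2 + 4*v^2 + 1)), and the second partials r_uu, r_uv, r_vv. Take dot products:
  L(u, v) = r_uu · N̂ = 0,
  M(u, v) = r_uv · N̂ = 2/sqrt(4*u^2 + 4*v^2 + 1),
  N(u, v) = r_vv · N̂ = 0.
Evaluating at (u, v) = (3/2, -5):
  L = 0, M = sqrt(110)/55, N = 0.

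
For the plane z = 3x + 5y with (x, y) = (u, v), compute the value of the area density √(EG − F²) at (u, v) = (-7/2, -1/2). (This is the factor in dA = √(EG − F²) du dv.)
√(EG − F²)|_{(-7/2, -1/2)} = sqrt(35)

E = 10, F = 15, G = 26, so EG − F² = 35. Taking the positive square root: √(EG − F²) = sqrt(35). At (u, v) = (-7/2, -1/2): sqrt(35).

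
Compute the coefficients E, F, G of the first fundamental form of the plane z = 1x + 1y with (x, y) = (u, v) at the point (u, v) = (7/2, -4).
E = 2;  F = 1;  G = 2

Partials: r_u = (1, 0, 1), r_v = (0, 1, 1). As functions of (u, v):
  E = r_u · r_u = 2,
  F = r_u · r_v = 1,
  G = r_v · r_v = 2.
Evaluating at (u, v) = (7/2, -4): E = 2, F = 1, G = 2.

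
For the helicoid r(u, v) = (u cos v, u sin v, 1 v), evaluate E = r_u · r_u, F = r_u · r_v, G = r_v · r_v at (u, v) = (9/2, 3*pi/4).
E = 1;  F = 0;  G = 85/4

Partials: r_u = (cos(v), sin(v), 0), r_v = (-u*sin(v), u*cos(v), 1). As functions of (u, v):
  E = r_u · r_u = 1,
  F = r_u · r_v = 0,
  G = r_v · r_v = u^2 + 1.
Evaluating at (u, v) = (9/2, 3*pi/4): E = 1, F = 0, G = 85/4.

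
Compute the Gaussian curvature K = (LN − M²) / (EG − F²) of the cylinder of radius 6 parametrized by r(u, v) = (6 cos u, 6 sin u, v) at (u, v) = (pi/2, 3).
K = 0

Coefficients of the first fundamental form: E = 36, F = 0, G = 1.
Coefficients of the second fundamental form: L = -6, M = 0, N = 0.
Assemble K = (LN − M²)/(EG − F²) = 0. At (u, v) = (pi/2, 3): K = 0.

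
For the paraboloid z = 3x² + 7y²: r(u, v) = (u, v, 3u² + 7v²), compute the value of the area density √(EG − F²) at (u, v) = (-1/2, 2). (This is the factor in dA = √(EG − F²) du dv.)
√(EG − F²)|_{(-1/2, 2)} = sqrt(794)

E = 36*u^2 + 1, F = 84*u*v, G = 196*v^2 + 1, so EG − F² = 36*u^2 + 196*v^2 + 1. Taking the positive square root: √(EG − F²) = sqrt(36*u^2 + 196*v^2 + 1). At (u, v) = (-1/2, 2): sqrt(794).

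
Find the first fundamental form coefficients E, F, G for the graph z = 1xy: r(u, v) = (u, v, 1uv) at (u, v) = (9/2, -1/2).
E = 5/4;  F = -9/4;  G = 85/4

Partials: r_u = (1, 0, v), r_v = (0, 1, u). As functions of (u, v):
  E = r_u · r_u = v^2 + 1,
  F = r_u · r_v = u*v,
  G = r_v · r_v = u^2 + 1.
Evaluating at (u, v) = (9/2, -1/2): E = 5/4, F = -9/4, G = 85/4.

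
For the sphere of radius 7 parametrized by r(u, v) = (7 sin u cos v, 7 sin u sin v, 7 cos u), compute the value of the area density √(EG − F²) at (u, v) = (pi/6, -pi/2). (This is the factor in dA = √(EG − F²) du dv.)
√(EG − F²)|_{(pi/6, -pi/2)} = 49/2

E = 49, F = 0, G = 49*sin(u)^2, so EG − F² = 2401*sin(u)^2. Taking the positive square root: √(EG − F²) = 49*Abs(sin(u)). At (u, v) = (pi/6, -pi/2): 49/2.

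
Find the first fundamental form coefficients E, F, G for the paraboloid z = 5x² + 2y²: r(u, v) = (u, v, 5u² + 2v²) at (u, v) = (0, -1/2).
E = 1;  F = 0;  G = 5

Partials: r_u = (1, 0, 10*u), r_v = (0, 1, 4*v). As functions of (u, v):
  E = r_u · r_u = 100*u^2 + 1,
  F = r_u · r_v = 40*u*v,
  G = r_v · r_v = 16*v^2 + 1.
Evaluating at (u, v) = (0, -1/2): E = 1, F = 0, G = 5.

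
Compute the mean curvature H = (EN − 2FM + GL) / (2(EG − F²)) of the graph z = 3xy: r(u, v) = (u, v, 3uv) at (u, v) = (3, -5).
H = 405*sqrt(307)/94249

With E = 9*v^2 + 1, F = 9*u*v, G = 9*u^2 + 1, L = 0, M = 3/sqrt(9*u^2 + 9*v^2 + 1), N = 0, assemble
  H = (EN − 2FM + GL) / (2(EG − F²)) = -27*u*v/(9*u^2 + 9*v^2 + 1)^(3/2).
At (u, v) = (3, -5): H = 405*sqrt(307)/94249.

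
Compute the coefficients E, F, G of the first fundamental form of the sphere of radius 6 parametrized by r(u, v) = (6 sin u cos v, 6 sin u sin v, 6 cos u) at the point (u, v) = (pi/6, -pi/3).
E = 36;  F = 0;  G = 9

Partials: r_u = (6*cos(u)*cos(v), 6*sin(v)*cos(u), -6*sin(u)), r_v = (-6*sin(u)*sin(v), 6*sin(u)*cos(v), 0). As functions of (u, v):
  E = r_u · r_u = 36,
  F = r_u · r_v = 0,
  G = r_v · r_v = 36*sin(u)^2.
Evaluating at (u, v) = (pi/6, -pi/3): E = 36, F = 0, G = 9.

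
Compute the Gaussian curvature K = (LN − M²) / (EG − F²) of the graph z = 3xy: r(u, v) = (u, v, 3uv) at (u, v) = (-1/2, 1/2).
K = -36/121

Coefficients of the first fundamental form: E = 9*v^2 + 1, F = 9*u*v, G = 9*u^2 + 1.
Coefficients of the second fundamental form: L = 0, M = 3/sqrt(9*u^2 + 9*v^2 + 1), N = 0.
Assemble K = (LN − M²)/(EG − F²) = -9/(81*u^4 + 162*u^2*v^2 + 18*u^2 + 81*v^4 + 18*v^2 + 1). At (u, v) = (-1/2, 1/2): K = -36/121.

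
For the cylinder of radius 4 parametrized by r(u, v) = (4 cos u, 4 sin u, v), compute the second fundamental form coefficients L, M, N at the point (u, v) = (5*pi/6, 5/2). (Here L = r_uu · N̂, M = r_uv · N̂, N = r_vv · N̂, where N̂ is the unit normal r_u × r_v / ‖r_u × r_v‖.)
L = -4;  M = 0;  N = 0

Compute the unit normal N̂(u, v) = (cos(u), sin(u), 0), and the second partials r_uu, r_uv, r_vv. Take dot products:
  L(u, v) = r_uu · N̂ = -4,
  M(u, v) = r_uv · N̂ = 0,
  N(u, v) = r_vv · N̂ = 0.
Evaluating at (u, v) = (5*pi/6, 5/2):
  L = -4, M = 0, N = 0.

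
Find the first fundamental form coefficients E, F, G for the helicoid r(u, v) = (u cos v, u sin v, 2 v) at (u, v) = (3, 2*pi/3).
E = 1;  F = 0;  G = 13

Partials: r_u = (cos(v), sin(v), 0), r_v = (-u*sin(v), u*cos(v), 2). As functions of (u, v):
  E = r_u · r_u = 1,
  F = r_u · r_v = 0,
  G = r_v · r_v = u^2 + 4.
Evaluating at (u, v) = (3, 2*pi/3): E = 1, F = 0, G = 13.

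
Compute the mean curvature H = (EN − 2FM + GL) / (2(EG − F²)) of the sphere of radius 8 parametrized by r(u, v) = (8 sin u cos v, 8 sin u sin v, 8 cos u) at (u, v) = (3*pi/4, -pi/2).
H = -1/8

With E = 64, F = 0, G = 64*sin(u)^2, L = -8*sin(u)/Abs(sin(u)), M = 0, N = -8*sin(u)^3/Abs(sin(u)), assemble
  H = (EN − 2FM + GL) / (2(EG − F²)) = -sin(u)/(8*Abs(sin(u))).
At (u, v) = (3*pi/4, -pi/2): H = -1/8.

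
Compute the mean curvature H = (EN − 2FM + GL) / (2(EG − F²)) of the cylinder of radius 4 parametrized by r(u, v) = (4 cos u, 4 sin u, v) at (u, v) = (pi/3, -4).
H = -1/8

With E = 16, F = 0, G = 1, L = -4, M = 0, N = 0, assemble
  H = (EN − 2FM + GL) / (2(EG − F²)) = -1/8.
At (u, v) = (pi/3, -4): H = -1/8.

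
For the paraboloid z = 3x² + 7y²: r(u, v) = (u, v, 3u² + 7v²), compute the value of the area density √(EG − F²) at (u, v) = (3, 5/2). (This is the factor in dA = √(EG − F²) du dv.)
√(EG − F²)|_{(3, 5/2)} = 5*sqrt(62)

E = 36*u^2 + 1, F = 84*u*v, G = 196*v^2 + 1, so EG − F² = 36*u^2 + 196*v^2 + 1. Taking the positive square root: √(EG − F²) = sqrt(36*u^2 + 196*v^2 + 1). At (u, v) = (3, 5/2): 5*sqrt(62).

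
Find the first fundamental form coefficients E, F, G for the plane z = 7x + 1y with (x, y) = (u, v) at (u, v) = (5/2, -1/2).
E = 50;  F = 7;  G = 2

Partials: r_u = (1, 0, 7), r_v = (0, 1, 1). As functions of (u, v):
  E = r_u · r_u = 50,
  F = r_u · r_v = 7,
  G = r_v · r_v = 2.
Evaluating at (u, v) = (5/2, -1/2): E = 50, F = 7, G = 2.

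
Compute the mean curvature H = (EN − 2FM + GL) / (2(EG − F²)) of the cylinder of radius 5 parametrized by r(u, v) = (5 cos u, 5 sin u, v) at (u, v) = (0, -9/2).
H = -1/10

With E = 25, F = 0, G = 1, L = -5, M = 0, N = 0, assemble
  H = (EN − 2FM + GL) / (2(EG − F²)) = -1/10.
At (u, v) = (0, -9/2): H = -1/10.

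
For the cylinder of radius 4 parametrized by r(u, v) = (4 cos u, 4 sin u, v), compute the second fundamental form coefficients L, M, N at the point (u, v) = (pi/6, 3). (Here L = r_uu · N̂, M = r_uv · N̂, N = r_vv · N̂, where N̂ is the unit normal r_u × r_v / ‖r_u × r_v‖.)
L = -4;  M = 0;  N = 0

Compute the unit normal N̂(u, v) = (cos(u), sin(u), 0), and the second partials r_uu, r_uv, r_vv. Take dot products:
  L(u, v) = r_uu · N̂ = -4,
  M(u, v) = r_uv · N̂ = 0,
  N(u, v) = r_vv · N̂ = 0.
Evaluating at (u, v) = (pi/6, 3):
  L = -4, M = 0, N = 0.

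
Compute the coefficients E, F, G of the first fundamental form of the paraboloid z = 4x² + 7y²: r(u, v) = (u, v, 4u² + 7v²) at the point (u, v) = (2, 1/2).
E = 257;  F = 112;  G = 50

Partials: r_u = (1, 0, 8*u), r_v = (0, 1, 14*v). As functions of (u, v):
  E = r_u · r_u = 64*u^2 + 1,
  F = r_u · r_v = 112*u*v,
  G = r_v · r_v = 196*v^2 + 1.
Evaluating at (u, v) = (2, 1/2): E = 257, F = 112, G = 50.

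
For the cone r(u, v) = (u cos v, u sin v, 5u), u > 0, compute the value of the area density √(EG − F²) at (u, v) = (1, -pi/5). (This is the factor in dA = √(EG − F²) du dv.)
√(EG − F²)|_{(1, -pi/5)} = sqrt(26)

E = 26, F = 0, G = u^2, so EG − F² = 26*u^2. Taking the positive square root: √(EG − F²) = sqrt(26)*Abs(u). At (u, v) = (1, -pi/5): sqrt(26).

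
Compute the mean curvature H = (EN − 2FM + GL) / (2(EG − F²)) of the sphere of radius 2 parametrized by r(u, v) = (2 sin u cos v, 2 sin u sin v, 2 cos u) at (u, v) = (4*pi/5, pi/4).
H = -1/2

With E = 4, F = 0, G = 4*sin(u)^2, L = -2*sin(u)/Abs(sin(u)), M = 0, N = -2*sin(u)^3/Abs(sin(u)), assemble
  H = (EN − 2FM + GL) / (2(EG − F²)) = -sin(u)/(2*Abs(sin(u))).
At (u, v) = (4*pi/5, pi/4): H = -1/2.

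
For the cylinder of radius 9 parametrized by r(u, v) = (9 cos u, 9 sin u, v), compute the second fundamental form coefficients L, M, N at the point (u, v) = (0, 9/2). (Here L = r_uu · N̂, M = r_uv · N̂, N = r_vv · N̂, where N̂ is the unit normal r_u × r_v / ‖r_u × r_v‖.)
L = -9;  M = 0;  N = 0

Compute the unit normal N̂(u, v) = (cos(u), sin(u), 0), and the second partials r_uu, r_uv, r_vv. Take dot products:
  L(u, v) = r_uu · N̂ = -9,
  M(u, v) = r_uv · N̂ = 0,
  N(u, v) = r_vv · N̂ = 0.
Evaluating at (u, v) = (0, 9/2):
  L = -9, M = 0, N = 0.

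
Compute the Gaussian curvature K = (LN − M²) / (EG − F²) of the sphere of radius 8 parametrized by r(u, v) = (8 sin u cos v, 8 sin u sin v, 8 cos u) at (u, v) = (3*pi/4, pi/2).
K = 1/64

Coefficients of the first fundamental form: E = 64, F = 0, G = 64*sin(u)^2.
Coefficients of the second fundamental form: L = -8*sin(u)/Abs(sin(u)), M = 0, N = -8*sin(u)^3/Abs(sin(u)).
Assemble K = (LN − M²)/(EG − F²) = 1/64. At (u, v) = (3*pi/4, pi/2): K = 1/64.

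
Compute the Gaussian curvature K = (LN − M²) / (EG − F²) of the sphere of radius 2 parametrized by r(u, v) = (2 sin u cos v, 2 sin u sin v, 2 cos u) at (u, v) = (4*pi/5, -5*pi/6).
K = 1/4

Coefficients of the first fundamental form: E = 4, F = 0, G = 4*sin(u)^2.
Coefficients of the second fundamental form: L = -2*sin(u)/Abs(sin(u)), M = 0, N = -2*sin(u)^3/Abs(sin(u)).
Assemble K = (LN − M²)/(EG − F²) = 1/4. At (u, v) = (4*pi/5, -5*pi/6): K = 1/4.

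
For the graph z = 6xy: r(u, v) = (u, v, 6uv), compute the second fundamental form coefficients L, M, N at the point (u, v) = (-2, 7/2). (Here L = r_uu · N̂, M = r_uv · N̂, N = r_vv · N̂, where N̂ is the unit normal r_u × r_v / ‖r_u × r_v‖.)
L = 0;  M = 3*sqrt(586)/293;  N = 0

Compute the unit normal N̂(u, v) = (-6*v/sqrt(36*u^2 + 36*v^2 + 1), -6*u/sqrt(36*u^2 + 36*v^2 + 1), 1/sqrt(36*u^2 + 36*v^2 + 1)), and the second partials r_uu, r_uv, r_vv. Take dot products:
  L(u, v) = r_uu · N̂ = 0,
  M(u, v) = r_uv · N̂ = 6/sqrt(36*u^2 + 36*v^2 + 1),
  N(u, v) = r_vv · N̂ = 0.
Evaluating at (u, v) = (-2, 7/2):
  L = 0, M = 3*sqrt(586)/293, N = 0.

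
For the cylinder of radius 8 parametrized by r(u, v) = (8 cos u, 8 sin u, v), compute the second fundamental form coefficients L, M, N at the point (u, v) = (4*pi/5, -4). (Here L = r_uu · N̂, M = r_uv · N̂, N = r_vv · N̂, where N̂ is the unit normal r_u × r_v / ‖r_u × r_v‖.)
L = -8;  M = 0;  N = 0

Compute the unit normal N̂(u, v) = (cos(u), sin(u), 0), and the second partials r_uu, r_uv, r_vv. Take dot products:
  L(u, v) = r_uu · N̂ = -8,
  M(u, v) = r_uv · N̂ = 0,
  N(u, v) = r_vv · N̂ = 0.
Evaluating at (u, v) = (4*pi/5, -4):
  L = -8, M = 0, N = 0.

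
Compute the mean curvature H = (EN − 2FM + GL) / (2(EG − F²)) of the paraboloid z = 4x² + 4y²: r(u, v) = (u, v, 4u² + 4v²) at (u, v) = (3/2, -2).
H = 1608*sqrt(401)/160801

With E = 64*u^2 + 1, F = 64*u*v, G = 64*v^2 + 1, L = 8/sqrt(64*u^2 + 64*v^2 + 1), M = 0, N = 8/sqrt(64*u^2 + 64*v^2 + 1), assemble
  H = (EN − 2FM + GL) / (2(EG − F²)) = 8*(32*u^2 + 32*v^2 + 1)/(64*u^2 + 64*v^2 + 1)^(3/2).
At (u, v) = (3/2, -2): H = 1608*sqrt(401)/160801.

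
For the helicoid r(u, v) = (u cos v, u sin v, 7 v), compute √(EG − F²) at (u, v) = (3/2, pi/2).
√(EG − F²)|_{(3/2, pi/2)} = sqrt(205)/2

E = 1, F = 0, G = u^2 + 49; EG − F² = u^2 + 49; √(EG − F²) = sqrt(u^2 + 49). At the given point: sqrt(205)/2.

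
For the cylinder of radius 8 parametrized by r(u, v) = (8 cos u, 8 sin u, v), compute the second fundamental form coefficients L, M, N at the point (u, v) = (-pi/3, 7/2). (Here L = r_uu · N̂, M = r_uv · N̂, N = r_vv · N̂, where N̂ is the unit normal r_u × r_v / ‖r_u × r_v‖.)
L = -8;  M = 0;  N = 0

Compute the unit normal N̂(u, v) = (cos(u), sin(u), 0), and the second partials r_uu, r_uv, r_vv. Take dot products:
  L(u, v) = r_uu · N̂ = -8,
  M(u, v) = r_uv · N̂ = 0,
  N(u, v) = r_vv · N̂ = 0.
Evaluating at (u, v) = (-pi/3, 7/2):
  L = -8, M = 0, N = 0.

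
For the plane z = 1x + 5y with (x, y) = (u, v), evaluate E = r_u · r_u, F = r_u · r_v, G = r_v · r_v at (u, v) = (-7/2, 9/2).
E = 2;  F = 5;  G = 26

Partials: r_u = (1, 0, 1), r_v = (0, 1, 5). As functions of (u, v):
  E = r_u · r_u = 2,
  F = r_u · r_v = 5,
  G = r_v · r_v = 26.
Evaluating at (u, v) = (-7/2, 9/2): E = 2, F = 5, G = 26.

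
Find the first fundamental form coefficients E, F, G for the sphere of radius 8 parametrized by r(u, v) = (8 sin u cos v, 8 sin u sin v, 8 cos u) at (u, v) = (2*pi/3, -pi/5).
E = 64;  F = 0;  G = 48

Partials: r_u = (8*cos(u)*cos(v), 8*sin(v)*cos(u), -8*sin(u)), r_v = (-8*sin(u)*sin(v), 8*sin(u)*cos(v), 0). As functions of (u, v):
  E = r_u · r_u = 64,
  F = r_u · r_v = 0,
  G = r_v · r_v = 64*sin(u)^2.
Evaluating at (u, v) = (2*pi/3, -pi/5): E = 64, F = 0, G = 48.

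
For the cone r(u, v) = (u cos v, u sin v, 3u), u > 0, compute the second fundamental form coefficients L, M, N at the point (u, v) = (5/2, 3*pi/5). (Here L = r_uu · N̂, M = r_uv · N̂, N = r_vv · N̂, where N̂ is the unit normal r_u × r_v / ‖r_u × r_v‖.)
L = 0;  M = 0;  N = 3*sqrt(10)/4

Compute the unit normal N̂(u, v) = (-3*sqrt(10)*u*cos(v)/(10*Abs(u)), -3*sqrt(10)*u*sin(v)/(10*Abs(u)), sqrt(10)*u/(10*Abs(u))), and the second partials r_uu, r_uv, r_vv. Take dot products:
  L(u, v) = r_uu · N̂ = 0,
  M(u, v) = r_uv · N̂ = 0,
  N(u, v) = r_vv · N̂ = 3*sqrt(10)*u^2/(10*Abs(u)).
Evaluating at (u, v) = (5/2, 3*pi/5):
  L = 0, M = 0, N = 3*sqrt(10)/4.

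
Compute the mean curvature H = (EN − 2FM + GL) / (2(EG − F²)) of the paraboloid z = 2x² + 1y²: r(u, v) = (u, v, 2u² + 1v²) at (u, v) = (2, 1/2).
H = 23*sqrt(66)/1452

With E = 16*u^2 + 1, F = 8*u*v, G = 4*v^2 + 1, L = 4/sqrt(16*u^2 + 4*v^2 + 1), M = 0, N = 2/sqrt(16*u^2 + 4*v^2 + 1), assemble
  H = (EN − 2FM + GL) / (2(EG − F²)) = (16*u^2 + 8*v^2 + 3)/(16*u^2 + 4*v^2 + 1)^(3/2).
At (u, v) = (2, 1/2): H = 23*sqrt(66)/1452.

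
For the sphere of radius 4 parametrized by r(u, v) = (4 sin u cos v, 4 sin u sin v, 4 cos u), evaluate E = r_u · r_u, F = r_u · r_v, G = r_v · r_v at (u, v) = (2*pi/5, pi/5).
E = 16;  F = 0;  G = 2*sqrt(5) + 10

Partials: r_u = (4*cos(u)*cos(v), 4*sin(v)*cos(u), -4*sin(u)), r_v = (-4*sin(u)*sin(v), 4*sin(u)*cos(v), 0). As functions of (u, v):
  E = r_u · r_u = 16,
  F = r_u · r_v = 0,
  G = r_v · r_v = 16*sin(u)^2.
Evaluating at (u, v) = (2*pi/5, pi/5): E = 16, F = 0, G = 2*sqrt(5) + 10.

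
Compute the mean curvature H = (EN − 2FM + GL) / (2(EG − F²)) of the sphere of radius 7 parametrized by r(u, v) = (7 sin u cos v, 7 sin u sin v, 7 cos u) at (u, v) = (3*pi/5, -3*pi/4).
H = -1/7

With E = 49, F = 0, G = 49*sin(u)^2, L = -7*sin(u)/Abs(sin(u)), M = 0, N = -7*sin(u)^3/Abs(sin(u)), assemble
  H = (EN − 2FM + GL) / (2(EG − F²)) = -sin(u)/(7*Abs(sin(u))).
At (u, v) = (3*pi/5, -3*pi/4): H = -1/7.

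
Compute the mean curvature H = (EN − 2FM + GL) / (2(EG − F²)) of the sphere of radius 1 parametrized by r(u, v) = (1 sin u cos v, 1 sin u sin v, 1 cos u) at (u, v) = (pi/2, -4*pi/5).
H = -1

With E = 1, F = 0, G = sin(u)^2, L = -sin(u)/Abs(sin(u)), M = 0, N = -sin(u)^3/Abs(sin(u)), assemble
  H = (EN − 2FM + GL) / (2(EG − F²)) = -sin(u)/Abs(sin(u)).
At (u, v) = (pi/2, -4*pi/5): H = -1.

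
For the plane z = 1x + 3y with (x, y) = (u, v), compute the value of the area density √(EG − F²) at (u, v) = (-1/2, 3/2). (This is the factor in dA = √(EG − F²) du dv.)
√(EG − F²)|_{(-1/2, 3/2)} = sqrt(11)

E = 2, F = 3, G = 10, so EG − F² = 11. Taking the positive square root: √(EG − F²) = sqrt(11). At (u, v) = (-1/2, 3/2): sqrt(11).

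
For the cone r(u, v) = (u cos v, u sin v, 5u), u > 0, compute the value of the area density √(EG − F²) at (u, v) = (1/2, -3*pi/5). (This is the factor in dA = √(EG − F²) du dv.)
√(EG − F²)|_{(1/2, -3*pi/5)} = sqrt(26)/2

E = 26, F = 0, G = u^2, so EG − F² = 26*u^2. Taking the positive square root: √(EG − F²) = sqrt(26)*Abs(u). At (u, v) = (1/2, -3*pi/5): sqrt(26)/2.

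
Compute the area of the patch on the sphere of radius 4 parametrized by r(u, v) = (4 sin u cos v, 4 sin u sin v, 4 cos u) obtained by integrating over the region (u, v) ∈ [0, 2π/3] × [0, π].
Area = 24*pi

Area = ∫∫ √(EG − F²) du dv with √(EG − F²) = 16*Abs(sin(u)). Integrating over [0, 2π/3] × [0, π] gives 24*pi.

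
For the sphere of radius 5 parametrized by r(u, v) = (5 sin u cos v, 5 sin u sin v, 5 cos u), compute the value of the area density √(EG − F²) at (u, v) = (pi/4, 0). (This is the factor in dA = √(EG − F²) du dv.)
√(EG − F²)|_{(pi/4, 0)} = 25*sqrt(2)/2

E = 25, F = 0, G = 25*sin(u)^2, so EG − F² = 625*sin(u)^2. Taking the positive square root: √(EG − F²) = 25*Abs(sin(u)). At (u, v) = (pi/4, 0): 25*sqrt(2)/2.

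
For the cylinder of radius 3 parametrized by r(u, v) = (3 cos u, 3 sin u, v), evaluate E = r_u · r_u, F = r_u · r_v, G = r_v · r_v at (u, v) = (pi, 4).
E = 9;  F = 0;  G = 1

Partials: r_u = (-3*sin(u), 3*cos(u), 0), r_v = (0, 0, 1). As functions of (u, v):
  E = r_u · r_u = 9,
  F = r_u · r_v = 0,
  G = r_v · r_v = 1.
Evaluating at (u, v) = (pi, 4): E = 9, F = 0, G = 1.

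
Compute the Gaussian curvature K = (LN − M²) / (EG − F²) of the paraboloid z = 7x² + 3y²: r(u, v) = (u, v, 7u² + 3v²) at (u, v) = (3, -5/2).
K = 21/990025

Coefficients of the first fundamental form: E = 196*u^2 + 1, F = 84*u*v, G = 36*v^2 + 1.
Coefficients of the second fundamental form: L = 14/sqrt(196*u^2 + 36*v^2 + 1), M = 0, N = 6/sqrt(196*u^2 + 36*v^2 + 1).
Assemble K = (LN − M²)/(EG − F²) = 84/(38416*u^4 + 14112*u^2*v^2 + 392*u^2 + 1296*v^4 + 72*v^2 + 1). At (u, v) = (3, -5/2): K = 21/990025.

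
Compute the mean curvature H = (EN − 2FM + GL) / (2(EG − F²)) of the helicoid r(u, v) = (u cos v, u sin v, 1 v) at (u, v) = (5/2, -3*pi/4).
H = 0

With E = 1, F = 0, G = u^2 + 1, L = 0, M = -1/sqrt(u^2 + 1), N = 0, assemble
  H = (EN − 2FM + GL) / (2(EG − F²)) = 0.
At (u, v) = (5/2, -3*pi/4): H = 0.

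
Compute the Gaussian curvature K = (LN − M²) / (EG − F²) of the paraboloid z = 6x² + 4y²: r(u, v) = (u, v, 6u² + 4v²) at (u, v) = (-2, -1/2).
K = 96/351649

Coefficients of the first fundamental form: E = 144*u^2 + 1, F = 96*u*v, G = 64*v^2 + 1.
Coefficients of the second fundamental form: L = 12/sqrt(144*u^2 + 64*v^2 + 1), M = 0, N = 8/sqrt(144*u^2 + 64*v^2 + 1).
Assemble K = (LN − M²)/(EG − F²) = 96/(20736*u^4 + 18432*u^2*v^2 + 288*u^2 + 4096*v^4 + 128*v^2 + 1). At (u, v) = (-2, -1/2): K = 96/351649.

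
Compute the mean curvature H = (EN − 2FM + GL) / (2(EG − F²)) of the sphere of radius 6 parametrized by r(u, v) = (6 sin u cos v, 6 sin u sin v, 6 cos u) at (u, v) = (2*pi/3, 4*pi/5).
H = -1/6

With E = 36, F = 0, G = 36*sin(u)^2, L = -6*sin(u)/Abs(sin(u)), M = 0, N = -6*sin(u)^3/Abs(sin(u)), assemble
  H = (EN − 2FM + GL) / (2(EG − F²)) = -sin(u)/(6*Abs(sin(u))).
At (u, v) = (2*pi/3, 4*pi/5): H = -1/6.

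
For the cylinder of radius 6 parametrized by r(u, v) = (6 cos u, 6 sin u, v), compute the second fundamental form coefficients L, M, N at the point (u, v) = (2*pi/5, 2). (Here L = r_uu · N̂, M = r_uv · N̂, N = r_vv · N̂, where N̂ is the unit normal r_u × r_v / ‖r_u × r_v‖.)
L = -6;  M = 0;  N = 0

Compute the unit normal N̂(u, v) = (cos(u), sin(u), 0), and the second partials r_uu, r_uv, r_vv. Take dot products:
  L(u, v) = r_uu · N̂ = -6,
  M(u, v) = r_uv · N̂ = 0,
  N(u, v) = r_vv · N̂ = 0.
Evaluating at (u, v) = (2*pi/5, 2):
  L = -6, M = 0, N = 0.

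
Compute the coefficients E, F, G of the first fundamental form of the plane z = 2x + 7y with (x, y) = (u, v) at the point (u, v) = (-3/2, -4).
E = 5;  F = 14;  G = 50

Partials: r_u = (1, 0, 2), r_v = (0, 1, 7). As functions of (u, v):
  E = r_u · r_u = 5,
  F = r_u · r_v = 14,
  G = r_v · r_v = 50.
Evaluating at (u, v) = (-3/2, -4): E = 5, F = 14, G = 50.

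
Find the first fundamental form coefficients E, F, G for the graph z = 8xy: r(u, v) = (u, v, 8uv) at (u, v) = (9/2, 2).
E = 257;  F = 576;  G = 1297

Partials: r_u = (1, 0, 8*v), r_v = (0, 1, 8*u). As functions of (u, v):
  E = r_u · r_u = 64*v^2 + 1,
  F = r_u · r_v = 64*u*v,
  G = r_v · r_v = 64*u^2 + 1.
Evaluating at (u, v) = (9/2, 2): E = 257, F = 576, G = 1297.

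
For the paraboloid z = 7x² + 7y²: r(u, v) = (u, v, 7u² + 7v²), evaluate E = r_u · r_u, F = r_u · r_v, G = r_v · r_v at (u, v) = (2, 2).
E = 785;  F = 784;  G = 785

Partials: r_u = (1, 0, 14*u), r_v = (0, 1, 14*v). As functions of (u, v):
  E = r_u · r_u = 196*u^2 + 1,
  F = r_u · r_v = 196*u*v,
  G = r_v · r_v = 196*v^2 + 1.
Evaluating at (u, v) = (2, 2): E = 785, F = 784, G = 785.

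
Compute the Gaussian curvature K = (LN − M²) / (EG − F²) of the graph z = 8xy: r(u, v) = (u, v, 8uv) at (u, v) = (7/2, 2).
K = -64/1083681

Coefficients of the first fundamental form: E = 64*v^2 + 1, F = 64*u*v, G = 64*u^2 + 1.
Coefficients of the second fundamental form: L = 0, M = 8/sqrt(64*u^2 + 64*v^2 + 1), N = 0.
Assemble K = (LN − M²)/(EG − F²) = -64/(4096*u^4 + 8192*u^2*v^2 + 128*u^2 + 4096*v^4 + 128*v^2 + 1). At (u, v) = (7/2, 2): K = -64/1083681.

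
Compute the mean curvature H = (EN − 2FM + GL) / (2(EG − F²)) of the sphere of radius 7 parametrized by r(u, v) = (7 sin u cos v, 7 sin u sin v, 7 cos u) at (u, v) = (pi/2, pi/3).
H = -1/7

With E = 49, F = 0, G = 49*sin(u)^2, L = -7*sin(u)/Abs(sin(u)), M = 0, N = -7*sin(u)^3/Abs(sin(u)), assemble
  H = (EN − 2FM + GL) / (2(EG − F²)) = -sin(u)/(7*Abs(sin(u))).
At (u, v) = (pi/2, pi/3): H = -1/7.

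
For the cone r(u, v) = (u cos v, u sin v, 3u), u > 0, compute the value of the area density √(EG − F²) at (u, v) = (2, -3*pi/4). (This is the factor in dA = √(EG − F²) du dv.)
√(EG − F²)|_{(2, -3*pi/4)} = 2*sqrt(10)

E = 10, F = 0, G = u^2, so EG − F² = 10*u^2. Taking the positive square root: √(EG − F²) = sqrt(10)*Abs(u). At (u, v) = (2, -3*pi/4): 2*sqrt(10).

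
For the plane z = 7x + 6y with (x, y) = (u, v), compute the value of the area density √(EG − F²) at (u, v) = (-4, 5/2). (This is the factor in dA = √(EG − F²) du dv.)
√(EG − F²)|_{(-4, 5/2)} = sqrt(86)

E = 50, F = 42, G = 37, so EG − F² = 86. Taking the positive square root: √(EG − F²) = sqrt(86). At (u, v) = (-4, 5/2): sqrt(86).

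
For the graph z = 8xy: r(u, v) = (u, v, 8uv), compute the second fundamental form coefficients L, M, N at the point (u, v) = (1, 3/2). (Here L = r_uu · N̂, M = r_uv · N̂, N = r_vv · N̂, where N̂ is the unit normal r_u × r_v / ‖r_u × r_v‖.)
L = 0;  M = 8*sqrt(209)/209;  N = 0

Compute the unit normal N̂(u, v) = (-8*v/sqrt(64*u^2 + 64*v^2 + 1), -8*u/sqrt(64*u^2 + 64*v^2 + 1), 1/sqrt(64*u^2 + 64*v^2 + 1)), and the second partials r_uu, r_uv, r_vv. Take dot products:
  L(u, v) = r_uu · N̂ = 0,
  M(u, v) = r_uv · N̂ = 8/sqrt(64*u^2 + 64*v^2 + 1),
  N(u, v) = r_vv · N̂ = 0.
Evaluating at (u, v) = (1, 3/2):
  L = 0, M = 8*sqrt(209)/209, N = 0.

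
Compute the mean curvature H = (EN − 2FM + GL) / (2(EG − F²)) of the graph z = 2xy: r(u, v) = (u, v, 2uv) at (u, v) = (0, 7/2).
H = 0

With E = 4*v^2 + 1, F = 4*u*v, G = 4*u^2 + 1, L = 0, M = 2/sqrt(4*u^2 + 4*v^2 + 1), N = 0, assemble
  H = (EN − 2FM + GL) / (2(EG − F²)) = -8*u*v/(4*u^2 + 4*v^2 + 1)^(3/2).
At (u, v) = (0, 7/2): H = 0.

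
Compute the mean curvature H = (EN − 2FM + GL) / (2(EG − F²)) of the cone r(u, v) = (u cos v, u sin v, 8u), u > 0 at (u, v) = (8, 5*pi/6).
H = sqrt(65)/130

With E = 65, F = 0, G = u^2, L = 0, M = 0, N = 8*sqrt(65)*u^2/(65*Abs(u)), assemble
  H = (EN − 2FM + GL) / (2(EG − F²)) = 4*sqrt(65)/(65*Abs(u)).
At (u, v) = (8, 5*pi/6): H = sqrt(65)/130.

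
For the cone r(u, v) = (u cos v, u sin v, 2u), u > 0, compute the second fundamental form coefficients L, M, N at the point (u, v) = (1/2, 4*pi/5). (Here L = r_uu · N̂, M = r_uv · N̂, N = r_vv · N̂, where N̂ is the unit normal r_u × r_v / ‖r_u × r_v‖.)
L = 0;  M = 0;  N = sqrt(5)/5

Compute the unit normal N̂(u, v) = (-2*sqrt(5)*u*cos(v)/(5*Abs(u)), -2*sqrt(5)*u*sin(v)/(5*Abs(u)), sqrt(5)*u/(5*Abs(u))), and the second partials r_uu, r_uv, r_vv. Take dot products:
  L(u, v) = r_uu · N̂ = 0,
  M(u, v) = r_uv · N̂ = 0,
  N(u, v) = r_vv · N̂ = 2*sqrt(5)*u^2/(5*Abs(u)).
Evaluating at (u, v) = (1/2, 4*pi/5):
  L = 0, M = 0, N = sqrt(5)/5.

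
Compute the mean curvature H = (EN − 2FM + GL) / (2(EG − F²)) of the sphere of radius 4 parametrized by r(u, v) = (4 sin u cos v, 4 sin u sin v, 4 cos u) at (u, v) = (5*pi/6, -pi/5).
H = -1/4

With E = 16, F = 0, G = 16*sin(u)^2, L = -4*sin(u)/Abs(sin(u)), M = 0, N = -4*sin(u)^3/Abs(sin(u)), assemble
  H = (EN − 2FM + GL) / (2(EG − F²)) = -sin(u)/(4*Abs(sin(u))).
At (u, v) = (5*pi/6, -pi/5): H = -1/4.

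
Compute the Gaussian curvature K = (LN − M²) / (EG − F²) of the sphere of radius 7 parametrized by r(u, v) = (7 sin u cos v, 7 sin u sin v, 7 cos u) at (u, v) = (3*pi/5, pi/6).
K = 1/49

Coefficients of the first fundamental form: E = 49, F = 0, G = 49*sin(u)^2.
Coefficients of the second fundamental form: L = -7*sin(u)/Abs(sin(u)), M = 0, N = -7*sin(u)^3/Abs(sin(u)).
Assemble K = (LN − M²)/(EG − F²) = 1/49. At (u, v) = (3*pi/5, pi/6): K = 1/49.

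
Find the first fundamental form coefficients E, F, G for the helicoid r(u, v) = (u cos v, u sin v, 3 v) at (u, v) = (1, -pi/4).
E = 1;  F = 0;  G = 10

Partials: r_u = (cos(v), sin(v), 0), r_v = (-u*sin(v), u*cos(v), 3). As functions of (u, v):
  E = r_u · r_u = 1,
  F = r_u · r_v = 0,
  G = r_v · r_v = u^2 + 9.
Evaluating at (u, v) = (1, -pi/4): E = 1, F = 0, G = 10.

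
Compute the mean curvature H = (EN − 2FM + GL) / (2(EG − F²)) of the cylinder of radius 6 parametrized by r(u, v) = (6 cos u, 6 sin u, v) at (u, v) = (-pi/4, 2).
H = -1/12

With E = 36, F = 0, G = 1, L = -6, M = 0, N = 0, assemble
  H = (EN − 2FM + GL) / (2(EG − F²)) = -1/12.
At (u, v) = (-pi/4, 2): H = -1/12.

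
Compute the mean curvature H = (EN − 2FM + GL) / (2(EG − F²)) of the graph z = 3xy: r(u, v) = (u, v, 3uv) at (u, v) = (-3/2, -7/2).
H = -567*sqrt(526)/138338

With E = 9*v^2 + 1, F = 9*u*v, G = 9*u^2 + 1, L = 0, M = 3/sqrt(9*u^2 + 9*v^2 + 1), N = 0, assemble
  H = (EN − 2FM + GL) / (2(EG − F²)) = -27*u*v/(9*u^2 + 9*v^2 + 1)^(3/2).
At (u, v) = (-3/2, -7/2): H = -567*sqrt(526)/138338.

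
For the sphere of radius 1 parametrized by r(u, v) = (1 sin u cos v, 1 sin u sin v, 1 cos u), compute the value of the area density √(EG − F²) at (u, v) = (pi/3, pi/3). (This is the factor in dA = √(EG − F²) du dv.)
√(EG − F²)|_{(pi/3, pi/3)} = sqrt(3)/2

E = 1, F = 0, G = sin(u)^2, so EG − F² = sin(u)^2. Taking the positive square root: √(EG − F²) = Abs(sin(u)). At (u, v) = (pi/3, pi/3): sqrt(3)/2.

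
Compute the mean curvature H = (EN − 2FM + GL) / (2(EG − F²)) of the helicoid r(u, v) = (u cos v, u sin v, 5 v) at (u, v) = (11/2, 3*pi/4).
H = 0

With E = 1, F = 0, G = u^2 + 25, L = 0, M = -5/sqrt(u^2 + 25), N = 0, assemble
  H = (EN − 2FM + GL) / (2(EG − F²)) = 0.
At (u, v) = (11/2, 3*pi/4): H = 0.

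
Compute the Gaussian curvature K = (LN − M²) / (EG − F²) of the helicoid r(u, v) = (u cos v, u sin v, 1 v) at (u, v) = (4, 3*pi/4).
K = -1/289

Coefficients of the first fundamental form: E = 1, F = 0, G = u^2 + 1.
Coefficients of the second fundamental form: L = 0, M = -1/sqrt(u^2 + 1), N = 0.
Assemble K = (LN − M²)/(EG − F²) = -1/(u^2 + 1)^2. At (u, v) = (4, 3*pi/4): K = -1/289.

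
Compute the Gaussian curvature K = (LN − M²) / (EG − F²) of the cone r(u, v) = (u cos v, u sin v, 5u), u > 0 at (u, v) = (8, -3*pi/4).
K = 0

Coefficients of the first fundamental form: E = 26, F = 0, G = u^2.
Coefficients of the second fundamental form: L = 0, M = 0, N = 5*sqrt(26)*u^2/(26*Abs(u)).
Assemble K = (LN − M²)/(EG − F²) = 0. At (u, v) = (8, -3*pi/4): K = 0.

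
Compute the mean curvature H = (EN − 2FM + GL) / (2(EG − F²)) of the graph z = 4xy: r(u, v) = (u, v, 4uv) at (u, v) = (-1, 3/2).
H = 96*sqrt(53)/2809

With E = 16*v^2 + 1, F = 16*u*v, G = 16*u^2 + 1, L = 0, M = 4/sqrt(16*u^2 + 16*v^2 + 1), N = 0, assemble
  H = (EN − 2FM + GL) / (2(EG − F²)) = -64*u*v/(16*u^2 + 16*v^2 + 1)^(3/2).
At (u, v) = (-1, 3/2): H = 96*sqrt(53)/2809.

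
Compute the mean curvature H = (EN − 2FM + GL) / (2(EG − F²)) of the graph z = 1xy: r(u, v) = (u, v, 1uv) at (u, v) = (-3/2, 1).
H = 12*sqrt(17)/289

With E = v^2 + 1, F = u*v, G = u^2 + 1, L = 0, M = 1/sqrt(u^2 + v^2 + 1), N = 0, assemble
  H = (EN − 2FM + GL) / (2(EG − F²)) = -u*v/(u^2 + v^2 + 1)^(3/2).
At (u, v) = (-3/2, 1): H = 12*sqrt(17)/289.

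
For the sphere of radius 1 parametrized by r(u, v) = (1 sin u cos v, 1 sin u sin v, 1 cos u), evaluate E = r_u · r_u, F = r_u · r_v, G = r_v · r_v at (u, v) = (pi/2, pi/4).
E = 1;  F = 0;  G = 1

Partials: r_u = (cos(u)*cos(v), sin(v)*cos(u), -sin(u)), r_v = (-sin(u)*sin(v), sin(u)*cos(v), 0). As functions of (u, v):
  E = r_u · r_u = 1,
  F = r_u · r_v = 0,
  G = r_v · r_v = sin(u)^2.
Evaluating at (u, v) = (pi/2, pi/4): E = 1, F = 0, G = 1.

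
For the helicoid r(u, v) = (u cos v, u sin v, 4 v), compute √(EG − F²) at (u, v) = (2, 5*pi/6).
√(EG − F²)|_{(2, 5*pi/6)} = 2*sqrt(5)

E = 1, F = 0, G = u^2 + 16; EG − F² = u^2 + 16; √(EG − F²) = sqrt(u^2 + 16). At the given point: 2*sqrt(5).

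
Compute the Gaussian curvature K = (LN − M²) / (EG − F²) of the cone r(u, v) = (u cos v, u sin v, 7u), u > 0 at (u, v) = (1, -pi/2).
K = 0

Coefficients of the first fundamental form: E = 50, F = 0, G = u^2.
Coefficients of the second fundamental form: L = 0, M = 0, N = 7*sqrt(2)*u^2/(10*Abs(u)).
Assemble K = (LN − M²)/(EG − F²) = 0. At (u, v) = (1, -pi/2): K = 0.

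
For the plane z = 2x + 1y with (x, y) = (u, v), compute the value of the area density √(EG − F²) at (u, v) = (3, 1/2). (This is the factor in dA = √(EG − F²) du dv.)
√(EG − F²)|_{(3, 1/2)} = sqrt(6)

E = 5, F = 2, G = 2, so EG − F² = 6. Taking the positive square root: √(EG − F²) = sqrt(6). At (u, v) = (3, 1/2): sqrt(6).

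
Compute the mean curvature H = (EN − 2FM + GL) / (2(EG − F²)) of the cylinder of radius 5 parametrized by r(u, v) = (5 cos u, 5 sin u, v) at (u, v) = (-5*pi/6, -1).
H = -1/10

With E = 25, F = 0, G = 1, L = -5, M = 0, N = 0, assemble
  H = (EN − 2FM + GL) / (2(EG − F²)) = -1/10.
At (u, v) = (-5*pi/6, -1): H = -1/10.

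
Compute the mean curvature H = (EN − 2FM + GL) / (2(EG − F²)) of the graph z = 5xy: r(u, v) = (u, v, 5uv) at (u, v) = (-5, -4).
H = -625*sqrt(114)/87723

With E = 25*v^2 + 1, F = 25*u*v, G = 25*u^2 + 1, L = 0, M = 5/sqrt(25*u^2 + 25*v^2 + 1), N = 0, assemble
  H = (EN − 2FM + GL) / (2(EG − F²)) = -125*u*v/(25*u^2 + 25*v^2 + 1)^(3/2).
At (u, v) = (-5, -4): H = -625*sqrt(114)/87723.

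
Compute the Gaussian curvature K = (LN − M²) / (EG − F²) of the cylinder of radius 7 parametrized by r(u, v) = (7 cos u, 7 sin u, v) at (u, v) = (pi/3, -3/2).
K = 0

Coefficients of the first fundamental form: E = 49, F = 0, G = 1.
Coefficients of the second fundamental form: L = -7, M = 0, N = 0.
Assemble K = (LN − M²)/(EG − F²) = 0. At (u, v) = (pi/3, -3/2): K = 0.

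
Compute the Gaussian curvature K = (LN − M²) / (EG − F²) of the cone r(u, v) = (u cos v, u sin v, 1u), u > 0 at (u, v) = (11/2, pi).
K = 0

Coefficients of the first fundamental form: E = 2, F = 0, G = u^2.
Coefficients of the second fundamental form: L = 0, M = 0, N = sqrt(2)*u^2/(2*Abs(u)).
Assemble K = (LN − M²)/(EG − F²) = 0. At (u, v) = (11/2, pi): K = 0.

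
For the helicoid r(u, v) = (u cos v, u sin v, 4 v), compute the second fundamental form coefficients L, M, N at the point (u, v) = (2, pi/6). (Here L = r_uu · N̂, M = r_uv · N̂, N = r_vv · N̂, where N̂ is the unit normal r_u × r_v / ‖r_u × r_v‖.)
L = 0;  M = -2*sqrt(5)/5;  N = 0

Compute the unit normal N̂(u, v) = (4*sin(v)/sqrt(u^2 + 16), -4*cos(v)/sqrt(u^2 + 16), u/sqrt(u^2 + 16)), and the second partials r_uu, r_uv, r_vv. Take dot products:
  L(u, v) = r_uu · N̂ = 0,
  M(u, v) = r_uv · N̂ = -4/sqrt(u^2 + 16),
  N(u, v) = r_vv · N̂ = 0.
Evaluating at (u, v) = (2, pi/6):
  L = 0, M = -2*sqrt(5)/5, N = 0.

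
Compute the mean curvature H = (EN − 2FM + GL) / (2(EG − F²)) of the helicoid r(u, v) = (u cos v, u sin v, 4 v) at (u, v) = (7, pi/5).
H = 0

With E = 1, F = 0, G = u^2 + 16, L = 0, M = -4/sqrt(u^2 + 16), N = 0, assemble
  H = (EN − 2FM + GL) / (2(EG − F²)) = 0.
At (u, v) = (7, pi/5): H = 0.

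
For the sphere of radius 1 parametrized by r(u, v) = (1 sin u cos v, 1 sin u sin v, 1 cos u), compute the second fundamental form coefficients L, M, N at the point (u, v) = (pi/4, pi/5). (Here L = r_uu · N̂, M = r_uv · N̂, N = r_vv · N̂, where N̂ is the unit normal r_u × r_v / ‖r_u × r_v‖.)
L = -1;  M = 0;  N = -1/2

Compute the unit normal N̂(u, v) = (sin(u)^2*cos(v)/Abs(sin(u)), sin(u)^2*sin(v)/Abs(sin(u)), sin(2*u)/(2*Abs(sin(u)))), and the second partials r_uu, r_uv, r_vv. Take dot products:
  L(u, v) = r_uu · N̂ = -sin(u)/Abs(sin(u)),
  M(u, v) = r_uv · N̂ = 0,
  N(u, v) = r_vv · N̂ = -sin(u)^3/Abs(sin(u)).
Evaluating at (u, v) = (pi/4, pi/5):
  L = -1, M = 0, N = -1/2.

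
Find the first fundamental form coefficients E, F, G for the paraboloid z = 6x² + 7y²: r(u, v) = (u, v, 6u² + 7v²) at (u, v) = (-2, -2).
E = 577;  F = 672;  G = 785

Partials: r_u = (1, 0, 12*u), r_v = (0, 1, 14*v). As functions of (u, v):
  E = r_u · r_u = 144*u^2 + 1,
  F = r_u · r_v = 168*u*v,
  G = r_v · r_v = 196*v^2 + 1.
Evaluating at (u, v) = (-2, -2): E = 577, F = 672, G = 785.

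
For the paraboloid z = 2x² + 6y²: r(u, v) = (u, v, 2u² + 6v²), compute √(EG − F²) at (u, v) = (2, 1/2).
√(EG − F²)|_{(2, 1/2)} = sqrt(101)

E = 16*u^2 + 1, F = 48*u*v, G = 144*v^2 + 1; EG − F² = 16*u^2 + 144*v^2 + 1; √(EG − F²) = sqrt(16*u^2 + 144*v^2 + 1). At the given point: sqrt(101).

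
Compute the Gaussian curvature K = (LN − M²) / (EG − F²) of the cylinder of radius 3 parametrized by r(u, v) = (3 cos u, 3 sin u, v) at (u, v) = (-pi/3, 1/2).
K = 0

Coefficients of the first fundamental form: E = 9, F = 0, G = 1.
Coefficients of the second fundamental form: L = -3, M = 0, N = 0.
Assemble K = (LN − M²)/(EG − F²) = 0. At (u, v) = (-pi/3, 1/2): K = 0.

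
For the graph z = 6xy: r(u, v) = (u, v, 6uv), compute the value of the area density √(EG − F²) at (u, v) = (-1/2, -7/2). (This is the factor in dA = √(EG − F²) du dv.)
√(EG − F²)|_{(-1/2, -7/2)} = sqrt(451)

E = 36*v^2 + 1, F = 36*u*v, G = 36*u^2 + 1, so EG − F² = 36*u^2 + 36*v^2 + 1. Taking the positive square root: √(EG − F²) = sqrt(36*u^2 + 36*v^2 + 1). At (u, v) = (-1/2, -7/2): sqrt(451).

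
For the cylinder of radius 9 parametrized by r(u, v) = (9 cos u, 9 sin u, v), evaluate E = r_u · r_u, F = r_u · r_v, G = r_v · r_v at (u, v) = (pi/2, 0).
E = 81;  F = 0;  G = 1

Partials: r_u = (-9*sin(u), 9*cos(u), 0), r_v = (0, 0, 1). As functions of (u, v):
  E = r_u · r_u = 81,
  F = r_u · r_v = 0,
  G = r_v · r_v = 1.
Evaluating at (u, v) = (pi/2, 0): E = 81, F = 0, G = 1.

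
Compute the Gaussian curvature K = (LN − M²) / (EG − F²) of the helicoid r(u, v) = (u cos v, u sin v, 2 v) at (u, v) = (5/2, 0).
K = -64/1681

Coefficients of the first fundamental form: E = 1, F = 0, G = u^2 + 4.
Coefficients of the second fundamental form: L = 0, M = -2/sqrt(u^2 + 4), N = 0.
Assemble K = (LN − M²)/(EG − F²) = -4/(u^2 + 4)^2. At (u, v) = (5/2, 0): K = -64/1681.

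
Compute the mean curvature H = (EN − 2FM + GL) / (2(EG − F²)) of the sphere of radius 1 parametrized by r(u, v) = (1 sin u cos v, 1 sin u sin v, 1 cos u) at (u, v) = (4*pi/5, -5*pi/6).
H = -1

With E = 1, F = 0, G = sin(u)^2, L = -sin(u)/Abs(sin(u)), M = 0, N = -sin(u)^3/Abs(sin(u)), assemble
  H = (EN − 2FM + GL) / (2(EG − F²)) = -sin(u)/Abs(sin(u)).
At (u, v) = (4*pi/5, -5*pi/6): H = -1.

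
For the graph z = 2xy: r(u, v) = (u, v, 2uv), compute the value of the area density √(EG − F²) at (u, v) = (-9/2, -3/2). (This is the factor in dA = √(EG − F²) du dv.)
√(EG − F²)|_{(-9/2, -3/2)} = sqrt(91)

E = 4*v^2 + 1, F = 4*u*v, G = 4*u^2 + 1, so EG − F² = 4*u^2 + 4*v^2 + 1. Taking the positive square root: √(EG − F²) = sqrt(4*u^2 + 4*v^2 + 1). At (u, v) = (-9/2, -3/2): sqrt(91).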